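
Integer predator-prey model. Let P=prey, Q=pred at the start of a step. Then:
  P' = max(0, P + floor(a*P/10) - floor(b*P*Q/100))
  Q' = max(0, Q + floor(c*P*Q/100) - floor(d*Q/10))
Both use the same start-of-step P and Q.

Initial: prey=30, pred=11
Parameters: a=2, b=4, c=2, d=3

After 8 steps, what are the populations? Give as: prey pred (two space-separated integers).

Answer: 3 5

Derivation:
Step 1: prey: 30+6-13=23; pred: 11+6-3=14
Step 2: prey: 23+4-12=15; pred: 14+6-4=16
Step 3: prey: 15+3-9=9; pred: 16+4-4=16
Step 4: prey: 9+1-5=5; pred: 16+2-4=14
Step 5: prey: 5+1-2=4; pred: 14+1-4=11
Step 6: prey: 4+0-1=3; pred: 11+0-3=8
Step 7: prey: 3+0-0=3; pred: 8+0-2=6
Step 8: prey: 3+0-0=3; pred: 6+0-1=5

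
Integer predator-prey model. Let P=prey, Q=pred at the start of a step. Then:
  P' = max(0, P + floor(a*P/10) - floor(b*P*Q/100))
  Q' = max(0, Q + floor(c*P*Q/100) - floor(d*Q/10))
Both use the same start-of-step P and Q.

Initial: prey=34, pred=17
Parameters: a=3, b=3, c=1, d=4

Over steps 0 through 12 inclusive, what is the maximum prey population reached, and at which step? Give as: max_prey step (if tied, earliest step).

Step 1: prey: 34+10-17=27; pred: 17+5-6=16
Step 2: prey: 27+8-12=23; pred: 16+4-6=14
Step 3: prey: 23+6-9=20; pred: 14+3-5=12
Step 4: prey: 20+6-7=19; pred: 12+2-4=10
Step 5: prey: 19+5-5=19; pred: 10+1-4=7
Step 6: prey: 19+5-3=21; pred: 7+1-2=6
Step 7: prey: 21+6-3=24; pred: 6+1-2=5
Step 8: prey: 24+7-3=28; pred: 5+1-2=4
Step 9: prey: 28+8-3=33; pred: 4+1-1=4
Step 10: prey: 33+9-3=39; pred: 4+1-1=4
Step 11: prey: 39+11-4=46; pred: 4+1-1=4
Step 12: prey: 46+13-5=54; pred: 4+1-1=4
Max prey = 54 at step 12

Answer: 54 12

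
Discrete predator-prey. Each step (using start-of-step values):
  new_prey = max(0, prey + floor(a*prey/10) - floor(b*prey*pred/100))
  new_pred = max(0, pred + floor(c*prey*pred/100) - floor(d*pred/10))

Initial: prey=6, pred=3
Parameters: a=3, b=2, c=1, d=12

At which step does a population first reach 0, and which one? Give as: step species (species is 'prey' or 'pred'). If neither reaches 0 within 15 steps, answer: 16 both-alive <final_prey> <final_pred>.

Answer: 1 pred

Derivation:
Step 1: prey: 6+1-0=7; pred: 3+0-3=0
First extinction: pred at step 1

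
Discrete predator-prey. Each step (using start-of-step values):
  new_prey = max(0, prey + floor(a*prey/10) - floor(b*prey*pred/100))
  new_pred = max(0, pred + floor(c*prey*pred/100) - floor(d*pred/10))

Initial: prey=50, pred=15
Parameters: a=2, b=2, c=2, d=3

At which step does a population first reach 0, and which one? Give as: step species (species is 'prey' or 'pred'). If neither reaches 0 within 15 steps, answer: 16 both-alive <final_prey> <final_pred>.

Step 1: prey: 50+10-15=45; pred: 15+15-4=26
Step 2: prey: 45+9-23=31; pred: 26+23-7=42
Step 3: prey: 31+6-26=11; pred: 42+26-12=56
Step 4: prey: 11+2-12=1; pred: 56+12-16=52
Step 5: prey: 1+0-1=0; pred: 52+1-15=38
First extinction: prey at step 5

Answer: 5 prey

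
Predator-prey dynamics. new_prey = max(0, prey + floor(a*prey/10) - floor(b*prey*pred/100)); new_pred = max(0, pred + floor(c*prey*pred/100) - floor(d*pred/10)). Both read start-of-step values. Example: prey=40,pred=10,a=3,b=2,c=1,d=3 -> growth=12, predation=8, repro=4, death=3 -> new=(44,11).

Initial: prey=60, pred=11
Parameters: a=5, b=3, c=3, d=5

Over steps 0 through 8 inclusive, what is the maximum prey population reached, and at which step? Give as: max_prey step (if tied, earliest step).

Answer: 71 1

Derivation:
Step 1: prey: 60+30-19=71; pred: 11+19-5=25
Step 2: prey: 71+35-53=53; pred: 25+53-12=66
Step 3: prey: 53+26-104=0; pred: 66+104-33=137
Step 4: prey: 0+0-0=0; pred: 137+0-68=69
Step 5: prey: 0+0-0=0; pred: 69+0-34=35
Step 6: prey: 0+0-0=0; pred: 35+0-17=18
Step 7: prey: 0+0-0=0; pred: 18+0-9=9
Step 8: prey: 0+0-0=0; pred: 9+0-4=5
Max prey = 71 at step 1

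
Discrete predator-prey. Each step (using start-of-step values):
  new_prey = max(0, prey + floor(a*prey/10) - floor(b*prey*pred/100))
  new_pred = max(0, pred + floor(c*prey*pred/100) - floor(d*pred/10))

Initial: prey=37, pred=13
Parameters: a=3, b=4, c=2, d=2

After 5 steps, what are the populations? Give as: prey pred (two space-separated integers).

Answer: 0 20

Derivation:
Step 1: prey: 37+11-19=29; pred: 13+9-2=20
Step 2: prey: 29+8-23=14; pred: 20+11-4=27
Step 3: prey: 14+4-15=3; pred: 27+7-5=29
Step 4: prey: 3+0-3=0; pred: 29+1-5=25
Step 5: prey: 0+0-0=0; pred: 25+0-5=20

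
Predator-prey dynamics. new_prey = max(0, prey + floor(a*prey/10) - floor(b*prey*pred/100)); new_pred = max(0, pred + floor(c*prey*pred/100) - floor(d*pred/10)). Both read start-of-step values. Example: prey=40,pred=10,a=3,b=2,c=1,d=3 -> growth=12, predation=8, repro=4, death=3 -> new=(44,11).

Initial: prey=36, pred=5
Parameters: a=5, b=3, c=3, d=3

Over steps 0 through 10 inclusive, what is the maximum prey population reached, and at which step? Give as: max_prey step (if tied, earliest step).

Answer: 60 2

Derivation:
Step 1: prey: 36+18-5=49; pred: 5+5-1=9
Step 2: prey: 49+24-13=60; pred: 9+13-2=20
Step 3: prey: 60+30-36=54; pred: 20+36-6=50
Step 4: prey: 54+27-81=0; pred: 50+81-15=116
Step 5: prey: 0+0-0=0; pred: 116+0-34=82
Step 6: prey: 0+0-0=0; pred: 82+0-24=58
Step 7: prey: 0+0-0=0; pred: 58+0-17=41
Step 8: prey: 0+0-0=0; pred: 41+0-12=29
Step 9: prey: 0+0-0=0; pred: 29+0-8=21
Step 10: prey: 0+0-0=0; pred: 21+0-6=15
Max prey = 60 at step 2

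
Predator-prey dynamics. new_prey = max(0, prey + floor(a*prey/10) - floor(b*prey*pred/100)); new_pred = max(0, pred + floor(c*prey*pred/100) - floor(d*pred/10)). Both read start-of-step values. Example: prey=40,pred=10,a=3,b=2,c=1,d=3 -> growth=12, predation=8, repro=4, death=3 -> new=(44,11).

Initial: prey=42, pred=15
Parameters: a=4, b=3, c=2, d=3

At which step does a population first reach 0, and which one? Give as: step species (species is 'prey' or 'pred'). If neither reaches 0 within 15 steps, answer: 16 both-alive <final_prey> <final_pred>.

Step 1: prey: 42+16-18=40; pred: 15+12-4=23
Step 2: prey: 40+16-27=29; pred: 23+18-6=35
Step 3: prey: 29+11-30=10; pred: 35+20-10=45
Step 4: prey: 10+4-13=1; pred: 45+9-13=41
Step 5: prey: 1+0-1=0; pred: 41+0-12=29
First extinction: prey at step 5

Answer: 5 prey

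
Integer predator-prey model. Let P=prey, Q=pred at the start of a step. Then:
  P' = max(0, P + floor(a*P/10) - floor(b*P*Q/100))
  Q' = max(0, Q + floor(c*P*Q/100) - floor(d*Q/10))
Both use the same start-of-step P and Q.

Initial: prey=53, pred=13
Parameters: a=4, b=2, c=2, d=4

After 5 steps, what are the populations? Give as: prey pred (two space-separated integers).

Answer: 0 58

Derivation:
Step 1: prey: 53+21-13=61; pred: 13+13-5=21
Step 2: prey: 61+24-25=60; pred: 21+25-8=38
Step 3: prey: 60+24-45=39; pred: 38+45-15=68
Step 4: prey: 39+15-53=1; pred: 68+53-27=94
Step 5: prey: 1+0-1=0; pred: 94+1-37=58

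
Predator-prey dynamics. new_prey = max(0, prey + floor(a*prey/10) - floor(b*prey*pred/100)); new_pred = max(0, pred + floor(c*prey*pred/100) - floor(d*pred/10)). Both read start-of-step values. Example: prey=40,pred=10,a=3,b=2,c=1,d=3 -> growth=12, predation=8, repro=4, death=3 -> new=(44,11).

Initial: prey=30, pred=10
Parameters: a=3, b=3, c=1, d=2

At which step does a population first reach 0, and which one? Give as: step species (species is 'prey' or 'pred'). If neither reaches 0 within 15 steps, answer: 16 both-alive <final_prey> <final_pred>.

Step 1: prey: 30+9-9=30; pred: 10+3-2=11
Step 2: prey: 30+9-9=30; pred: 11+3-2=12
Step 3: prey: 30+9-10=29; pred: 12+3-2=13
Step 4: prey: 29+8-11=26; pred: 13+3-2=14
Step 5: prey: 26+7-10=23; pred: 14+3-2=15
Step 6: prey: 23+6-10=19; pred: 15+3-3=15
Step 7: prey: 19+5-8=16; pred: 15+2-3=14
Step 8: prey: 16+4-6=14; pred: 14+2-2=14
Step 9: prey: 14+4-5=13; pred: 14+1-2=13
Step 10: prey: 13+3-5=11; pred: 13+1-2=12
Step 11: prey: 11+3-3=11; pred: 12+1-2=11
Step 12: prey: 11+3-3=11; pred: 11+1-2=10
Step 13: prey: 11+3-3=11; pred: 10+1-2=9
Step 14: prey: 11+3-2=12; pred: 9+0-1=8
Step 15: prey: 12+3-2=13; pred: 8+0-1=7
No extinction within 15 steps

Answer: 16 both-alive 13 7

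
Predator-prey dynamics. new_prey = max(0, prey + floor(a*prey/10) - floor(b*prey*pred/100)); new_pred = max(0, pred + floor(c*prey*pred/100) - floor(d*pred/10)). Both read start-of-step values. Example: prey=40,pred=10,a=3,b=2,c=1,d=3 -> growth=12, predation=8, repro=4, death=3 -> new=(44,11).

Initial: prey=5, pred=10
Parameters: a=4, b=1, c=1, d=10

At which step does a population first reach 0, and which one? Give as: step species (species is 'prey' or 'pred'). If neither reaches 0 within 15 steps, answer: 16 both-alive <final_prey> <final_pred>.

Answer: 1 pred

Derivation:
Step 1: prey: 5+2-0=7; pred: 10+0-10=0
First extinction: pred at step 1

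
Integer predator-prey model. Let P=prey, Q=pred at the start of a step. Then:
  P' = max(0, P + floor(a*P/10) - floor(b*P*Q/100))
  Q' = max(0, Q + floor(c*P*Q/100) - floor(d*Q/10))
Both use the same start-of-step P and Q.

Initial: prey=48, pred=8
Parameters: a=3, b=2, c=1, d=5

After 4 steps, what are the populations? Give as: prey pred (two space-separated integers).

Answer: 85 10

Derivation:
Step 1: prey: 48+14-7=55; pred: 8+3-4=7
Step 2: prey: 55+16-7=64; pred: 7+3-3=7
Step 3: prey: 64+19-8=75; pred: 7+4-3=8
Step 4: prey: 75+22-12=85; pred: 8+6-4=10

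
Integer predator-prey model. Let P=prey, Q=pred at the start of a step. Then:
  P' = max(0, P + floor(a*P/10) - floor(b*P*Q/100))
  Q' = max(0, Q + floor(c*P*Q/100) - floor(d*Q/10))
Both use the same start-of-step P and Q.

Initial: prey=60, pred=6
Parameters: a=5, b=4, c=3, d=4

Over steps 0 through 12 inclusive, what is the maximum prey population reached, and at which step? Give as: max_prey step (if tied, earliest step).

Step 1: prey: 60+30-14=76; pred: 6+10-2=14
Step 2: prey: 76+38-42=72; pred: 14+31-5=40
Step 3: prey: 72+36-115=0; pred: 40+86-16=110
Step 4: prey: 0+0-0=0; pred: 110+0-44=66
Step 5: prey: 0+0-0=0; pred: 66+0-26=40
Step 6: prey: 0+0-0=0; pred: 40+0-16=24
Step 7: prey: 0+0-0=0; pred: 24+0-9=15
Step 8: prey: 0+0-0=0; pred: 15+0-6=9
Step 9: prey: 0+0-0=0; pred: 9+0-3=6
Step 10: prey: 0+0-0=0; pred: 6+0-2=4
Step 11: prey: 0+0-0=0; pred: 4+0-1=3
Step 12: prey: 0+0-0=0; pred: 3+0-1=2
Max prey = 76 at step 1

Answer: 76 1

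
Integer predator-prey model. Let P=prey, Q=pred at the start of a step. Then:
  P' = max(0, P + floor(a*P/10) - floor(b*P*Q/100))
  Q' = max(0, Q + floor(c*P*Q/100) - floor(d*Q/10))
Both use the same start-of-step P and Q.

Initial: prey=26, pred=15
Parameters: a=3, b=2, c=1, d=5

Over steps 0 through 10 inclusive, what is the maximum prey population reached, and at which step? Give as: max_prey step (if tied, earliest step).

Step 1: prey: 26+7-7=26; pred: 15+3-7=11
Step 2: prey: 26+7-5=28; pred: 11+2-5=8
Step 3: prey: 28+8-4=32; pred: 8+2-4=6
Step 4: prey: 32+9-3=38; pred: 6+1-3=4
Step 5: prey: 38+11-3=46; pred: 4+1-2=3
Step 6: prey: 46+13-2=57; pred: 3+1-1=3
Step 7: prey: 57+17-3=71; pred: 3+1-1=3
Step 8: prey: 71+21-4=88; pred: 3+2-1=4
Step 9: prey: 88+26-7=107; pred: 4+3-2=5
Step 10: prey: 107+32-10=129; pred: 5+5-2=8
Max prey = 129 at step 10

Answer: 129 10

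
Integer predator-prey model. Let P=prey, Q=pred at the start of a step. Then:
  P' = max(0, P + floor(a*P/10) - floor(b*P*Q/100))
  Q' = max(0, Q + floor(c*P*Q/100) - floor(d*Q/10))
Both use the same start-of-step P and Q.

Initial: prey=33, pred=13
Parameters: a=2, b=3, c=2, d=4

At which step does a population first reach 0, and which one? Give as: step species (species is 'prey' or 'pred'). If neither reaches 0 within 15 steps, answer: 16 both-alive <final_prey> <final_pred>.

Step 1: prey: 33+6-12=27; pred: 13+8-5=16
Step 2: prey: 27+5-12=20; pred: 16+8-6=18
Step 3: prey: 20+4-10=14; pred: 18+7-7=18
Step 4: prey: 14+2-7=9; pred: 18+5-7=16
Step 5: prey: 9+1-4=6; pred: 16+2-6=12
Step 6: prey: 6+1-2=5; pred: 12+1-4=9
Step 7: prey: 5+1-1=5; pred: 9+0-3=6
Step 8: prey: 5+1-0=6; pred: 6+0-2=4
Step 9: prey: 6+1-0=7; pred: 4+0-1=3
Step 10: prey: 7+1-0=8; pred: 3+0-1=2
Step 11: prey: 8+1-0=9; pred: 2+0-0=2
Step 12: prey: 9+1-0=10; pred: 2+0-0=2
Step 13: prey: 10+2-0=12; pred: 2+0-0=2
Step 14: prey: 12+2-0=14; pred: 2+0-0=2
Step 15: prey: 14+2-0=16; pred: 2+0-0=2
No extinction within 15 steps

Answer: 16 both-alive 16 2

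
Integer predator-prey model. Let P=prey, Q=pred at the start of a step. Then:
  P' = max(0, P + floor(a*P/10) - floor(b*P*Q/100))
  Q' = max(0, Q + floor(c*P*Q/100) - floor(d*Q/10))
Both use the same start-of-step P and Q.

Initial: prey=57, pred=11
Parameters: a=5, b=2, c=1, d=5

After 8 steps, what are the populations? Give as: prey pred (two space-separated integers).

Step 1: prey: 57+28-12=73; pred: 11+6-5=12
Step 2: prey: 73+36-17=92; pred: 12+8-6=14
Step 3: prey: 92+46-25=113; pred: 14+12-7=19
Step 4: prey: 113+56-42=127; pred: 19+21-9=31
Step 5: prey: 127+63-78=112; pred: 31+39-15=55
Step 6: prey: 112+56-123=45; pred: 55+61-27=89
Step 7: prey: 45+22-80=0; pred: 89+40-44=85
Step 8: prey: 0+0-0=0; pred: 85+0-42=43

Answer: 0 43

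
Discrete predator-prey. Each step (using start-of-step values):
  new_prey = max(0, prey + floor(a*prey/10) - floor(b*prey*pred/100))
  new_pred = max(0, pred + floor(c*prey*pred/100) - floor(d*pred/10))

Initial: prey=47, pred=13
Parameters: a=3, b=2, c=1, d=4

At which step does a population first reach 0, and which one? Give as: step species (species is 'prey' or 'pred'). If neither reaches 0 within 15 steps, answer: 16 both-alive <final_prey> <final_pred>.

Step 1: prey: 47+14-12=49; pred: 13+6-5=14
Step 2: prey: 49+14-13=50; pred: 14+6-5=15
Step 3: prey: 50+15-15=50; pred: 15+7-6=16
Step 4: prey: 50+15-16=49; pred: 16+8-6=18
Step 5: prey: 49+14-17=46; pred: 18+8-7=19
Step 6: prey: 46+13-17=42; pred: 19+8-7=20
Step 7: prey: 42+12-16=38; pred: 20+8-8=20
Step 8: prey: 38+11-15=34; pred: 20+7-8=19
Step 9: prey: 34+10-12=32; pred: 19+6-7=18
Step 10: prey: 32+9-11=30; pred: 18+5-7=16
Step 11: prey: 30+9-9=30; pred: 16+4-6=14
Step 12: prey: 30+9-8=31; pred: 14+4-5=13
Step 13: prey: 31+9-8=32; pred: 13+4-5=12
Step 14: prey: 32+9-7=34; pred: 12+3-4=11
Step 15: prey: 34+10-7=37; pred: 11+3-4=10
No extinction within 15 steps

Answer: 16 both-alive 37 10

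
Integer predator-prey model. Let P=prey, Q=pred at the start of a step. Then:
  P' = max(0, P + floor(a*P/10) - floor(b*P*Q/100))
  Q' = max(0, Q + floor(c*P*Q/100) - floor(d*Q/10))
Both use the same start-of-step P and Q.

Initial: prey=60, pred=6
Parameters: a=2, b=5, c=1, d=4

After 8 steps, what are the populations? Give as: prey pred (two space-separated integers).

Step 1: prey: 60+12-18=54; pred: 6+3-2=7
Step 2: prey: 54+10-18=46; pred: 7+3-2=8
Step 3: prey: 46+9-18=37; pred: 8+3-3=8
Step 4: prey: 37+7-14=30; pred: 8+2-3=7
Step 5: prey: 30+6-10=26; pred: 7+2-2=7
Step 6: prey: 26+5-9=22; pred: 7+1-2=6
Step 7: prey: 22+4-6=20; pred: 6+1-2=5
Step 8: prey: 20+4-5=19; pred: 5+1-2=4

Answer: 19 4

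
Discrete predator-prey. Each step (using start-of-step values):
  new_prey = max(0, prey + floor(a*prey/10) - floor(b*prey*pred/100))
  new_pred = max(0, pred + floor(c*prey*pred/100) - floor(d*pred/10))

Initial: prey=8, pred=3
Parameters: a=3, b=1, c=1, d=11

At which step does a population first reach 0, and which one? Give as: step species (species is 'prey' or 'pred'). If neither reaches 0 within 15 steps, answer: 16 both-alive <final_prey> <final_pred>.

Step 1: prey: 8+2-0=10; pred: 3+0-3=0
First extinction: pred at step 1

Answer: 1 pred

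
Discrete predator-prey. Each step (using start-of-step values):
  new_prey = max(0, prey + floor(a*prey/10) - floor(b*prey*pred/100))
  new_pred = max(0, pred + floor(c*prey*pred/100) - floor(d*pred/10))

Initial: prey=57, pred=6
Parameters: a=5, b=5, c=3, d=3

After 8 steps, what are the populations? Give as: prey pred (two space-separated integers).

Answer: 0 17

Derivation:
Step 1: prey: 57+28-17=68; pred: 6+10-1=15
Step 2: prey: 68+34-51=51; pred: 15+30-4=41
Step 3: prey: 51+25-104=0; pred: 41+62-12=91
Step 4: prey: 0+0-0=0; pred: 91+0-27=64
Step 5: prey: 0+0-0=0; pred: 64+0-19=45
Step 6: prey: 0+0-0=0; pred: 45+0-13=32
Step 7: prey: 0+0-0=0; pred: 32+0-9=23
Step 8: prey: 0+0-0=0; pred: 23+0-6=17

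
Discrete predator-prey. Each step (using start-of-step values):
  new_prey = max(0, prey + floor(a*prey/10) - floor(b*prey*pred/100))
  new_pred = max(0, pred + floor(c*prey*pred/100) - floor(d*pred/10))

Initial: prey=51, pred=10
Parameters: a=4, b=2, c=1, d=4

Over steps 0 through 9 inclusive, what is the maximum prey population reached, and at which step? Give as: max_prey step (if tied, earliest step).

Step 1: prey: 51+20-10=61; pred: 10+5-4=11
Step 2: prey: 61+24-13=72; pred: 11+6-4=13
Step 3: prey: 72+28-18=82; pred: 13+9-5=17
Step 4: prey: 82+32-27=87; pred: 17+13-6=24
Step 5: prey: 87+34-41=80; pred: 24+20-9=35
Step 6: prey: 80+32-56=56; pred: 35+28-14=49
Step 7: prey: 56+22-54=24; pred: 49+27-19=57
Step 8: prey: 24+9-27=6; pred: 57+13-22=48
Step 9: prey: 6+2-5=3; pred: 48+2-19=31
Max prey = 87 at step 4

Answer: 87 4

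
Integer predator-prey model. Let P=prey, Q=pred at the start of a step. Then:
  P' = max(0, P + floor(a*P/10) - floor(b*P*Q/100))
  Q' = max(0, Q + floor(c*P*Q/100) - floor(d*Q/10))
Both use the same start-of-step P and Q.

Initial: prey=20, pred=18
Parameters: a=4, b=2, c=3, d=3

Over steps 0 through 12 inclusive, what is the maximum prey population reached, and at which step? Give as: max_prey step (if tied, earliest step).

Answer: 21 1

Derivation:
Step 1: prey: 20+8-7=21; pred: 18+10-5=23
Step 2: prey: 21+8-9=20; pred: 23+14-6=31
Step 3: prey: 20+8-12=16; pred: 31+18-9=40
Step 4: prey: 16+6-12=10; pred: 40+19-12=47
Step 5: prey: 10+4-9=5; pred: 47+14-14=47
Step 6: prey: 5+2-4=3; pred: 47+7-14=40
Step 7: prey: 3+1-2=2; pred: 40+3-12=31
Step 8: prey: 2+0-1=1; pred: 31+1-9=23
Step 9: prey: 1+0-0=1; pred: 23+0-6=17
Step 10: prey: 1+0-0=1; pred: 17+0-5=12
Step 11: prey: 1+0-0=1; pred: 12+0-3=9
Step 12: prey: 1+0-0=1; pred: 9+0-2=7
Max prey = 21 at step 1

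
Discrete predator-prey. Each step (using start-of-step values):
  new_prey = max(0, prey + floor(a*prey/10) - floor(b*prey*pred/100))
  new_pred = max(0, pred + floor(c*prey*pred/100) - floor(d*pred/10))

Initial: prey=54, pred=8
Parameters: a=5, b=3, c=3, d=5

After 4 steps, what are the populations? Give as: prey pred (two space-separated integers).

Answer: 0 114

Derivation:
Step 1: prey: 54+27-12=69; pred: 8+12-4=16
Step 2: prey: 69+34-33=70; pred: 16+33-8=41
Step 3: prey: 70+35-86=19; pred: 41+86-20=107
Step 4: prey: 19+9-60=0; pred: 107+60-53=114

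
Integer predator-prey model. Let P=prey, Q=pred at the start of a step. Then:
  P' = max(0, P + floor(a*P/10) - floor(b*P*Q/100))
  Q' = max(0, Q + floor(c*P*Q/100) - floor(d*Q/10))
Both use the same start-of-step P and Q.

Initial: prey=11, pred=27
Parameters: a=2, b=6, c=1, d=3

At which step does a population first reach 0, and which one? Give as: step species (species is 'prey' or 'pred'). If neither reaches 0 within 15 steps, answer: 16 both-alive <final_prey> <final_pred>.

Step 1: prey: 11+2-17=0; pred: 27+2-8=21
First extinction: prey at step 1

Answer: 1 prey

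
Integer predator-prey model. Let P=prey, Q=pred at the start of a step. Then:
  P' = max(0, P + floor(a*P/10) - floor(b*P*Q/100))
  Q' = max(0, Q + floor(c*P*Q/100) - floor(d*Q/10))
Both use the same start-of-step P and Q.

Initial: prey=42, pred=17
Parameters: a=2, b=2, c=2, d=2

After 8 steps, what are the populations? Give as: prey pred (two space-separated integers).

Answer: 0 23

Derivation:
Step 1: prey: 42+8-14=36; pred: 17+14-3=28
Step 2: prey: 36+7-20=23; pred: 28+20-5=43
Step 3: prey: 23+4-19=8; pred: 43+19-8=54
Step 4: prey: 8+1-8=1; pred: 54+8-10=52
Step 5: prey: 1+0-1=0; pred: 52+1-10=43
Step 6: prey: 0+0-0=0; pred: 43+0-8=35
Step 7: prey: 0+0-0=0; pred: 35+0-7=28
Step 8: prey: 0+0-0=0; pred: 28+0-5=23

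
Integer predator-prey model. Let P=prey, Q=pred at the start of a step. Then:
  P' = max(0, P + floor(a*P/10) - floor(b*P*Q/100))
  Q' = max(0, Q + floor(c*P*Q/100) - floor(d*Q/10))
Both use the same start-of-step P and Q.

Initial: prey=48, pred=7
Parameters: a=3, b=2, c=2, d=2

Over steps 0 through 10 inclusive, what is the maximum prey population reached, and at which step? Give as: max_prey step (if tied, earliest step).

Answer: 59 2

Derivation:
Step 1: prey: 48+14-6=56; pred: 7+6-1=12
Step 2: prey: 56+16-13=59; pred: 12+13-2=23
Step 3: prey: 59+17-27=49; pred: 23+27-4=46
Step 4: prey: 49+14-45=18; pred: 46+45-9=82
Step 5: prey: 18+5-29=0; pred: 82+29-16=95
Step 6: prey: 0+0-0=0; pred: 95+0-19=76
Step 7: prey: 0+0-0=0; pred: 76+0-15=61
Step 8: prey: 0+0-0=0; pred: 61+0-12=49
Step 9: prey: 0+0-0=0; pred: 49+0-9=40
Step 10: prey: 0+0-0=0; pred: 40+0-8=32
Max prey = 59 at step 2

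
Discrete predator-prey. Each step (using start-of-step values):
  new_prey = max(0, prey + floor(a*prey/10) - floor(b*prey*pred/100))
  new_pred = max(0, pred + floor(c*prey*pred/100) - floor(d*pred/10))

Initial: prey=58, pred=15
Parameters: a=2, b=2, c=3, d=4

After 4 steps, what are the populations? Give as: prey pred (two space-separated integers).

Answer: 0 62

Derivation:
Step 1: prey: 58+11-17=52; pred: 15+26-6=35
Step 2: prey: 52+10-36=26; pred: 35+54-14=75
Step 3: prey: 26+5-39=0; pred: 75+58-30=103
Step 4: prey: 0+0-0=0; pred: 103+0-41=62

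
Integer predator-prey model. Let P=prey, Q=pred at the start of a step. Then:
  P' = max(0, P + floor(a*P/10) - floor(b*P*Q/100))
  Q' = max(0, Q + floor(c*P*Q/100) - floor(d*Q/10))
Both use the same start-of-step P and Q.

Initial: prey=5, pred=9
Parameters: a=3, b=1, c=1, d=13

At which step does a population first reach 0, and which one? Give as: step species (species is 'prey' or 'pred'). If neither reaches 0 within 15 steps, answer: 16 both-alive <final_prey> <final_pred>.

Answer: 1 pred

Derivation:
Step 1: prey: 5+1-0=6; pred: 9+0-11=0
First extinction: pred at step 1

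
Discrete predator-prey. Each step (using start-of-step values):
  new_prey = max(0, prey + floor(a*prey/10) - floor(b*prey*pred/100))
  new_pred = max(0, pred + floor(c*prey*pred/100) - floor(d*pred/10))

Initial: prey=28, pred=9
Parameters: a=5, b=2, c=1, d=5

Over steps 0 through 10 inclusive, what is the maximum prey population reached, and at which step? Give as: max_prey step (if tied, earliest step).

Step 1: prey: 28+14-5=37; pred: 9+2-4=7
Step 2: prey: 37+18-5=50; pred: 7+2-3=6
Step 3: prey: 50+25-6=69; pred: 6+3-3=6
Step 4: prey: 69+34-8=95; pred: 6+4-3=7
Step 5: prey: 95+47-13=129; pred: 7+6-3=10
Step 6: prey: 129+64-25=168; pred: 10+12-5=17
Step 7: prey: 168+84-57=195; pred: 17+28-8=37
Step 8: prey: 195+97-144=148; pred: 37+72-18=91
Step 9: prey: 148+74-269=0; pred: 91+134-45=180
Step 10: prey: 0+0-0=0; pred: 180+0-90=90
Max prey = 195 at step 7

Answer: 195 7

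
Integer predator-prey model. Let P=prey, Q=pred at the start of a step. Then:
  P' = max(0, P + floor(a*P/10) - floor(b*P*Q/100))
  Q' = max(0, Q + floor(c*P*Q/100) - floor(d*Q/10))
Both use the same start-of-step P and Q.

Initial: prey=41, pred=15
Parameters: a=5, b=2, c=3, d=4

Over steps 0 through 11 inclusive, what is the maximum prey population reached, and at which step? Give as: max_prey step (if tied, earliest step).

Answer: 49 1

Derivation:
Step 1: prey: 41+20-12=49; pred: 15+18-6=27
Step 2: prey: 49+24-26=47; pred: 27+39-10=56
Step 3: prey: 47+23-52=18; pred: 56+78-22=112
Step 4: prey: 18+9-40=0; pred: 112+60-44=128
Step 5: prey: 0+0-0=0; pred: 128+0-51=77
Step 6: prey: 0+0-0=0; pred: 77+0-30=47
Step 7: prey: 0+0-0=0; pred: 47+0-18=29
Step 8: prey: 0+0-0=0; pred: 29+0-11=18
Step 9: prey: 0+0-0=0; pred: 18+0-7=11
Step 10: prey: 0+0-0=0; pred: 11+0-4=7
Step 11: prey: 0+0-0=0; pred: 7+0-2=5
Max prey = 49 at step 1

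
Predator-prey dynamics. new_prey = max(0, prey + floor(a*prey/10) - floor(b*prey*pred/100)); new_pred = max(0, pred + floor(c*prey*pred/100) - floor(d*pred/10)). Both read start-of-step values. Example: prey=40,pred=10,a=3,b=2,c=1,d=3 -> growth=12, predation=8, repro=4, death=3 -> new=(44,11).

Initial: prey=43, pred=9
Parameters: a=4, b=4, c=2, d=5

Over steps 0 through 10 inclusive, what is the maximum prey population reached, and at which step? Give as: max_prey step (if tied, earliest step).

Answer: 45 1

Derivation:
Step 1: prey: 43+17-15=45; pred: 9+7-4=12
Step 2: prey: 45+18-21=42; pred: 12+10-6=16
Step 3: prey: 42+16-26=32; pred: 16+13-8=21
Step 4: prey: 32+12-26=18; pred: 21+13-10=24
Step 5: prey: 18+7-17=8; pred: 24+8-12=20
Step 6: prey: 8+3-6=5; pred: 20+3-10=13
Step 7: prey: 5+2-2=5; pred: 13+1-6=8
Step 8: prey: 5+2-1=6; pred: 8+0-4=4
Step 9: prey: 6+2-0=8; pred: 4+0-2=2
Step 10: prey: 8+3-0=11; pred: 2+0-1=1
Max prey = 45 at step 1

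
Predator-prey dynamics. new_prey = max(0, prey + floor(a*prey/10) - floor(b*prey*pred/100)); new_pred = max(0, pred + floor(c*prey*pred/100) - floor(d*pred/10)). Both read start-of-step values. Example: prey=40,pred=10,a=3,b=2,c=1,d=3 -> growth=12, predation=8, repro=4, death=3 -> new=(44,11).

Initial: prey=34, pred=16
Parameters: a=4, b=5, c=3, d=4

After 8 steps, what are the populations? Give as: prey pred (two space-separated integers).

Step 1: prey: 34+13-27=20; pred: 16+16-6=26
Step 2: prey: 20+8-26=2; pred: 26+15-10=31
Step 3: prey: 2+0-3=0; pred: 31+1-12=20
Step 4: prey: 0+0-0=0; pred: 20+0-8=12
Step 5: prey: 0+0-0=0; pred: 12+0-4=8
Step 6: prey: 0+0-0=0; pred: 8+0-3=5
Step 7: prey: 0+0-0=0; pred: 5+0-2=3
Step 8: prey: 0+0-0=0; pred: 3+0-1=2

Answer: 0 2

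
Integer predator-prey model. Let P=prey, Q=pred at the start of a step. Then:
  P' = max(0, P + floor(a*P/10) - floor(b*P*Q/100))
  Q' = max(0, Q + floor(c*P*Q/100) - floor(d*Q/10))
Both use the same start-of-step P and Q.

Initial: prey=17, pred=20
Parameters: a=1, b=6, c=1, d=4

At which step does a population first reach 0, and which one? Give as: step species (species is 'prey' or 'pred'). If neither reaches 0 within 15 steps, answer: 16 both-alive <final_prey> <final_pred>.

Answer: 1 prey

Derivation:
Step 1: prey: 17+1-20=0; pred: 20+3-8=15
First extinction: prey at step 1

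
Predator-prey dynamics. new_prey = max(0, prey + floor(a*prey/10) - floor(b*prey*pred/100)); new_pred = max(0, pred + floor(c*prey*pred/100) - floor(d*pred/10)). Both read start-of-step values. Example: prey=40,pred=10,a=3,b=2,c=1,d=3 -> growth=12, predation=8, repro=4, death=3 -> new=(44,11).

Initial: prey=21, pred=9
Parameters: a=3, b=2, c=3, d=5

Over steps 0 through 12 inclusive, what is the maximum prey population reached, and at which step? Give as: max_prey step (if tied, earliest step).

Step 1: prey: 21+6-3=24; pred: 9+5-4=10
Step 2: prey: 24+7-4=27; pred: 10+7-5=12
Step 3: prey: 27+8-6=29; pred: 12+9-6=15
Step 4: prey: 29+8-8=29; pred: 15+13-7=21
Step 5: prey: 29+8-12=25; pred: 21+18-10=29
Step 6: prey: 25+7-14=18; pred: 29+21-14=36
Step 7: prey: 18+5-12=11; pred: 36+19-18=37
Step 8: prey: 11+3-8=6; pred: 37+12-18=31
Step 9: prey: 6+1-3=4; pred: 31+5-15=21
Step 10: prey: 4+1-1=4; pred: 21+2-10=13
Step 11: prey: 4+1-1=4; pred: 13+1-6=8
Step 12: prey: 4+1-0=5; pred: 8+0-4=4
Max prey = 29 at step 3

Answer: 29 3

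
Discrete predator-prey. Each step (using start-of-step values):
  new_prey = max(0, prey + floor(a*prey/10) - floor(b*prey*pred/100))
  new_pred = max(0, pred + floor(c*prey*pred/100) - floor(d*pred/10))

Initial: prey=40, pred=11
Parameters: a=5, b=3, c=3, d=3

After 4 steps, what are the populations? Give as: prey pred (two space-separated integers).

Answer: 0 77

Derivation:
Step 1: prey: 40+20-13=47; pred: 11+13-3=21
Step 2: prey: 47+23-29=41; pred: 21+29-6=44
Step 3: prey: 41+20-54=7; pred: 44+54-13=85
Step 4: prey: 7+3-17=0; pred: 85+17-25=77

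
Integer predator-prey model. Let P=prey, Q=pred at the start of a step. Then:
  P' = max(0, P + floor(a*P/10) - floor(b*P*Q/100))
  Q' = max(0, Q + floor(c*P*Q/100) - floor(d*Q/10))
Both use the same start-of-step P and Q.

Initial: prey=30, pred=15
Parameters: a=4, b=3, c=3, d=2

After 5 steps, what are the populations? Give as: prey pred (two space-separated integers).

Answer: 0 40

Derivation:
Step 1: prey: 30+12-13=29; pred: 15+13-3=25
Step 2: prey: 29+11-21=19; pred: 25+21-5=41
Step 3: prey: 19+7-23=3; pred: 41+23-8=56
Step 4: prey: 3+1-5=0; pred: 56+5-11=50
Step 5: prey: 0+0-0=0; pred: 50+0-10=40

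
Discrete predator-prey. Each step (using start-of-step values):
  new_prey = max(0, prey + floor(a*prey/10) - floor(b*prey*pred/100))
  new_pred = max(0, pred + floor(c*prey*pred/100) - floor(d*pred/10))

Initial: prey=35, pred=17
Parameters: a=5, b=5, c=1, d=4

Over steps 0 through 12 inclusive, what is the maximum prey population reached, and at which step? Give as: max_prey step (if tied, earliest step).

Answer: 139 12

Derivation:
Step 1: prey: 35+17-29=23; pred: 17+5-6=16
Step 2: prey: 23+11-18=16; pred: 16+3-6=13
Step 3: prey: 16+8-10=14; pred: 13+2-5=10
Step 4: prey: 14+7-7=14; pred: 10+1-4=7
Step 5: prey: 14+7-4=17; pred: 7+0-2=5
Step 6: prey: 17+8-4=21; pred: 5+0-2=3
Step 7: prey: 21+10-3=28; pred: 3+0-1=2
Step 8: prey: 28+14-2=40; pred: 2+0-0=2
Step 9: prey: 40+20-4=56; pred: 2+0-0=2
Step 10: prey: 56+28-5=79; pred: 2+1-0=3
Step 11: prey: 79+39-11=107; pred: 3+2-1=4
Step 12: prey: 107+53-21=139; pred: 4+4-1=7
Max prey = 139 at step 12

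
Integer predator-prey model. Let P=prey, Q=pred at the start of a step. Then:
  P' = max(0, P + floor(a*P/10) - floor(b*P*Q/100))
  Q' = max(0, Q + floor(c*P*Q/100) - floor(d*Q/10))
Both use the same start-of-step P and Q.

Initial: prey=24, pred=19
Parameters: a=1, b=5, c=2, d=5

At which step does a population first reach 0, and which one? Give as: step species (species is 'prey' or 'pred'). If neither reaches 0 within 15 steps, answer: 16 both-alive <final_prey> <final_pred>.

Step 1: prey: 24+2-22=4; pred: 19+9-9=19
Step 2: prey: 4+0-3=1; pred: 19+1-9=11
Step 3: prey: 1+0-0=1; pred: 11+0-5=6
Step 4: prey: 1+0-0=1; pred: 6+0-3=3
Step 5: prey: 1+0-0=1; pred: 3+0-1=2
Step 6: prey: 1+0-0=1; pred: 2+0-1=1
Step 7: prey: 1+0-0=1; pred: 1+0-0=1
Steps 8-15: state stable at prey=1, pred=1 (no change)
No extinction within 15 steps

Answer: 16 both-alive 1 1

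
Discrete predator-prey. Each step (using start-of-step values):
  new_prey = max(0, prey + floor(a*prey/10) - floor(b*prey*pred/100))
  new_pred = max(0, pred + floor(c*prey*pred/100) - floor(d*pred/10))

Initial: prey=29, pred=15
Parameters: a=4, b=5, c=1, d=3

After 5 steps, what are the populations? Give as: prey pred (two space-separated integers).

Step 1: prey: 29+11-21=19; pred: 15+4-4=15
Step 2: prey: 19+7-14=12; pred: 15+2-4=13
Step 3: prey: 12+4-7=9; pred: 13+1-3=11
Step 4: prey: 9+3-4=8; pred: 11+0-3=8
Step 5: prey: 8+3-3=8; pred: 8+0-2=6

Answer: 8 6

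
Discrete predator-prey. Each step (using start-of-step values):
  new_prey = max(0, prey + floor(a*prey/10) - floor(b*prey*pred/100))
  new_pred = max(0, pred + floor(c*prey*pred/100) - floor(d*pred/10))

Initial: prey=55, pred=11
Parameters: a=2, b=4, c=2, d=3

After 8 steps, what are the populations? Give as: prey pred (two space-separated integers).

Step 1: prey: 55+11-24=42; pred: 11+12-3=20
Step 2: prey: 42+8-33=17; pred: 20+16-6=30
Step 3: prey: 17+3-20=0; pred: 30+10-9=31
Step 4: prey: 0+0-0=0; pred: 31+0-9=22
Step 5: prey: 0+0-0=0; pred: 22+0-6=16
Step 6: prey: 0+0-0=0; pred: 16+0-4=12
Step 7: prey: 0+0-0=0; pred: 12+0-3=9
Step 8: prey: 0+0-0=0; pred: 9+0-2=7

Answer: 0 7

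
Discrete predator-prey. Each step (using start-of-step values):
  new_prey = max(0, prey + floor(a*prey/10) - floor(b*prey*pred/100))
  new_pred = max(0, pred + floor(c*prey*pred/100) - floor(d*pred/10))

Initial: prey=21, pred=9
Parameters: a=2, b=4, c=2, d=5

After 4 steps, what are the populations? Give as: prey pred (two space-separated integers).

Answer: 17 3

Derivation:
Step 1: prey: 21+4-7=18; pred: 9+3-4=8
Step 2: prey: 18+3-5=16; pred: 8+2-4=6
Step 3: prey: 16+3-3=16; pred: 6+1-3=4
Step 4: prey: 16+3-2=17; pred: 4+1-2=3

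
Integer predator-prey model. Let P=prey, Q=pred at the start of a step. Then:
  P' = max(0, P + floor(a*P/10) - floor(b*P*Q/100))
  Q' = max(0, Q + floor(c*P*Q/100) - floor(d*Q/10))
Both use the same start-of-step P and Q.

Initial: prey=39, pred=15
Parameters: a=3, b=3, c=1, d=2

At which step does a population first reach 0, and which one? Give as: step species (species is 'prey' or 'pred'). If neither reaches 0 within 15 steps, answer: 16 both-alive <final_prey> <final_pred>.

Step 1: prey: 39+11-17=33; pred: 15+5-3=17
Step 2: prey: 33+9-16=26; pred: 17+5-3=19
Step 3: prey: 26+7-14=19; pred: 19+4-3=20
Step 4: prey: 19+5-11=13; pred: 20+3-4=19
Step 5: prey: 13+3-7=9; pred: 19+2-3=18
Step 6: prey: 9+2-4=7; pred: 18+1-3=16
Step 7: prey: 7+2-3=6; pred: 16+1-3=14
Step 8: prey: 6+1-2=5; pred: 14+0-2=12
Step 9: prey: 5+1-1=5; pred: 12+0-2=10
Step 10: prey: 5+1-1=5; pred: 10+0-2=8
Step 11: prey: 5+1-1=5; pred: 8+0-1=7
Step 12: prey: 5+1-1=5; pred: 7+0-1=6
Step 13: prey: 5+1-0=6; pred: 6+0-1=5
Step 14: prey: 6+1-0=7; pred: 5+0-1=4
Step 15: prey: 7+2-0=9; pred: 4+0-0=4
No extinction within 15 steps

Answer: 16 both-alive 9 4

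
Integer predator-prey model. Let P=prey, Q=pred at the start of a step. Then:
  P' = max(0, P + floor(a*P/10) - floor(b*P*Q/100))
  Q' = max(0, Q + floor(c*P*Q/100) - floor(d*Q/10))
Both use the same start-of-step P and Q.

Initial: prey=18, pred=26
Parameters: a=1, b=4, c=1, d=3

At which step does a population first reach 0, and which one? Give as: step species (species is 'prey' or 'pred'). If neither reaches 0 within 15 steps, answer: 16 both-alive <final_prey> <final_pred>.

Step 1: prey: 18+1-18=1; pred: 26+4-7=23
Step 2: prey: 1+0-0=1; pred: 23+0-6=17
Step 3: prey: 1+0-0=1; pred: 17+0-5=12
Step 4: prey: 1+0-0=1; pred: 12+0-3=9
Step 5: prey: 1+0-0=1; pred: 9+0-2=7
Step 6: prey: 1+0-0=1; pred: 7+0-2=5
Step 7: prey: 1+0-0=1; pred: 5+0-1=4
Step 8: prey: 1+0-0=1; pred: 4+0-1=3
Step 9: prey: 1+0-0=1; pred: 3+0-0=3
Steps 10-15: state stable at prey=1, pred=3 (no change)
No extinction within 15 steps

Answer: 16 both-alive 1 3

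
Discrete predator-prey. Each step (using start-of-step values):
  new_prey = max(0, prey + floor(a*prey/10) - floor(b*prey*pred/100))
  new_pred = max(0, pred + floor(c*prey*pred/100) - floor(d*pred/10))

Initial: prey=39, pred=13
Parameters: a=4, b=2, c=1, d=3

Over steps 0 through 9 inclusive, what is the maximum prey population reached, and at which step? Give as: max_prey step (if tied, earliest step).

Answer: 51 3

Derivation:
Step 1: prey: 39+15-10=44; pred: 13+5-3=15
Step 2: prey: 44+17-13=48; pred: 15+6-4=17
Step 3: prey: 48+19-16=51; pred: 17+8-5=20
Step 4: prey: 51+20-20=51; pred: 20+10-6=24
Step 5: prey: 51+20-24=47; pred: 24+12-7=29
Step 6: prey: 47+18-27=38; pred: 29+13-8=34
Step 7: prey: 38+15-25=28; pred: 34+12-10=36
Step 8: prey: 28+11-20=19; pred: 36+10-10=36
Step 9: prey: 19+7-13=13; pred: 36+6-10=32
Max prey = 51 at step 3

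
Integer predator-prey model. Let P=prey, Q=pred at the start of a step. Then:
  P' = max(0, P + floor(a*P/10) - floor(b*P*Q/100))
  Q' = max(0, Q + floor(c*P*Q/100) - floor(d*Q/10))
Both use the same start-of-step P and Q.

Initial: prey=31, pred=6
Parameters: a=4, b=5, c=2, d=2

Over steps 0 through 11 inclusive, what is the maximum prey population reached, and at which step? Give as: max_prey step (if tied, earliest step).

Step 1: prey: 31+12-9=34; pred: 6+3-1=8
Step 2: prey: 34+13-13=34; pred: 8+5-1=12
Step 3: prey: 34+13-20=27; pred: 12+8-2=18
Step 4: prey: 27+10-24=13; pred: 18+9-3=24
Step 5: prey: 13+5-15=3; pred: 24+6-4=26
Step 6: prey: 3+1-3=1; pred: 26+1-5=22
Step 7: prey: 1+0-1=0; pred: 22+0-4=18
Step 8: prey: 0+0-0=0; pred: 18+0-3=15
Step 9: prey: 0+0-0=0; pred: 15+0-3=12
Step 10: prey: 0+0-0=0; pred: 12+0-2=10
Step 11: prey: 0+0-0=0; pred: 10+0-2=8
Max prey = 34 at step 1

Answer: 34 1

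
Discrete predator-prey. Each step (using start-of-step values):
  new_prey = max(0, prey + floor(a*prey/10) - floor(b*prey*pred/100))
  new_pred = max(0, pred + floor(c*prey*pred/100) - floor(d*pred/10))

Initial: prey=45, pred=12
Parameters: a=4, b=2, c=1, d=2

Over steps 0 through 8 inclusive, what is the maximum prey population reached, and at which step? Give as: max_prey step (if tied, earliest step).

Step 1: prey: 45+18-10=53; pred: 12+5-2=15
Step 2: prey: 53+21-15=59; pred: 15+7-3=19
Step 3: prey: 59+23-22=60; pred: 19+11-3=27
Step 4: prey: 60+24-32=52; pred: 27+16-5=38
Step 5: prey: 52+20-39=33; pred: 38+19-7=50
Step 6: prey: 33+13-33=13; pred: 50+16-10=56
Step 7: prey: 13+5-14=4; pred: 56+7-11=52
Step 8: prey: 4+1-4=1; pred: 52+2-10=44
Max prey = 60 at step 3

Answer: 60 3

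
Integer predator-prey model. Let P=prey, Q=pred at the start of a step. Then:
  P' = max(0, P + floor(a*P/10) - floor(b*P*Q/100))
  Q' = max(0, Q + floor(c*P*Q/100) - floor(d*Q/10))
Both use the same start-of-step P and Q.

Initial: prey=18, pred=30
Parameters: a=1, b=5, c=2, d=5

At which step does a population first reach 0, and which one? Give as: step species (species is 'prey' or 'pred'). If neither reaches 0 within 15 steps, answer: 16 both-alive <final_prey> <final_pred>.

Step 1: prey: 18+1-27=0; pred: 30+10-15=25
First extinction: prey at step 1

Answer: 1 prey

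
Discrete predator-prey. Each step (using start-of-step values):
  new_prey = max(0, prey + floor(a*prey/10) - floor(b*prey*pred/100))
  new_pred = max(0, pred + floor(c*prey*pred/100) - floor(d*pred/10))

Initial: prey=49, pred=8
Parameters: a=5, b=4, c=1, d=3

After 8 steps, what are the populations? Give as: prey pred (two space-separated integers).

Answer: 2 17

Derivation:
Step 1: prey: 49+24-15=58; pred: 8+3-2=9
Step 2: prey: 58+29-20=67; pred: 9+5-2=12
Step 3: prey: 67+33-32=68; pred: 12+8-3=17
Step 4: prey: 68+34-46=56; pred: 17+11-5=23
Step 5: prey: 56+28-51=33; pred: 23+12-6=29
Step 6: prey: 33+16-38=11; pred: 29+9-8=30
Step 7: prey: 11+5-13=3; pred: 30+3-9=24
Step 8: prey: 3+1-2=2; pred: 24+0-7=17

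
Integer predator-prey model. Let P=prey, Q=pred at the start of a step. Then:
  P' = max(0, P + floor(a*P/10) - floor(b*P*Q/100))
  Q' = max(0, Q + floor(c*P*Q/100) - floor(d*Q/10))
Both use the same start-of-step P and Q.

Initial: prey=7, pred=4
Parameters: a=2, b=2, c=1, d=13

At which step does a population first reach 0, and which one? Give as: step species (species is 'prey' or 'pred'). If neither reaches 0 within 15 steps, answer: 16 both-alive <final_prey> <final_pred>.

Answer: 1 pred

Derivation:
Step 1: prey: 7+1-0=8; pred: 4+0-5=0
First extinction: pred at step 1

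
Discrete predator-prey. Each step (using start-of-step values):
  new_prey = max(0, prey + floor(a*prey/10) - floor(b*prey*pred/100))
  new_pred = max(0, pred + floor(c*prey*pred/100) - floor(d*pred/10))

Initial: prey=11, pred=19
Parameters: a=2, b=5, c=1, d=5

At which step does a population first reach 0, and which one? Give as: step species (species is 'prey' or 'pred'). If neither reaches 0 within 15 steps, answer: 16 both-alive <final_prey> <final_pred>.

Step 1: prey: 11+2-10=3; pred: 19+2-9=12
Step 2: prey: 3+0-1=2; pred: 12+0-6=6
Step 3: prey: 2+0-0=2; pred: 6+0-3=3
Step 4: prey: 2+0-0=2; pred: 3+0-1=2
Step 5: prey: 2+0-0=2; pred: 2+0-1=1
Step 6: prey: 2+0-0=2; pred: 1+0-0=1
Steps 7-15: state stable at prey=2, pred=1 (no change)
No extinction within 15 steps

Answer: 16 both-alive 2 1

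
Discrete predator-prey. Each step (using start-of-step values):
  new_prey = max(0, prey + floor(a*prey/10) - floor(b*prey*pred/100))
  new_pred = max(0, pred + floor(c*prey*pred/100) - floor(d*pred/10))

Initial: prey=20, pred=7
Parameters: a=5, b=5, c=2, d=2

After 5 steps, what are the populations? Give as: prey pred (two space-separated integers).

Answer: 14 21

Derivation:
Step 1: prey: 20+10-7=23; pred: 7+2-1=8
Step 2: prey: 23+11-9=25; pred: 8+3-1=10
Step 3: prey: 25+12-12=25; pred: 10+5-2=13
Step 4: prey: 25+12-16=21; pred: 13+6-2=17
Step 5: prey: 21+10-17=14; pred: 17+7-3=21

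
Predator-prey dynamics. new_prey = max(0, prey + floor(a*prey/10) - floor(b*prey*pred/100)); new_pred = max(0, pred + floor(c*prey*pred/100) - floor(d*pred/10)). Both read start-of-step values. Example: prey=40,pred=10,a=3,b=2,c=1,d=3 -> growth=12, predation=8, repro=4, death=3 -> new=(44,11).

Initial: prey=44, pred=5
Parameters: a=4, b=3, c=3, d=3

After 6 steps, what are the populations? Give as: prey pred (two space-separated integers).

Step 1: prey: 44+17-6=55; pred: 5+6-1=10
Step 2: prey: 55+22-16=61; pred: 10+16-3=23
Step 3: prey: 61+24-42=43; pred: 23+42-6=59
Step 4: prey: 43+17-76=0; pred: 59+76-17=118
Step 5: prey: 0+0-0=0; pred: 118+0-35=83
Step 6: prey: 0+0-0=0; pred: 83+0-24=59

Answer: 0 59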